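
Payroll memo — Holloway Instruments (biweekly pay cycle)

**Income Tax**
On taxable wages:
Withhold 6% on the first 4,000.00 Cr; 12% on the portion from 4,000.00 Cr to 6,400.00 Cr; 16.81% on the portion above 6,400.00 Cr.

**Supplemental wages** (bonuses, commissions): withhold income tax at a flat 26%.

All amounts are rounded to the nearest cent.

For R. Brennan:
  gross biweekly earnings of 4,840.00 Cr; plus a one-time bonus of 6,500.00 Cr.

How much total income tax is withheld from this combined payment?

2,030.80 Cr

Income Tax: taxable = 4,840.00 Cr
  240.00 Cr + 12% × (4,840.00 Cr − 4,000.00 Cr) = 240.00 Cr + 12% × 840.00 Cr = 340.80 Cr
Supplemental (26% flat on bonus): 26% × 6,500.00 Cr = 1,690.00 Cr
Total income tax: 340.80 Cr + 1,690.00 Cr = 2,030.80 Cr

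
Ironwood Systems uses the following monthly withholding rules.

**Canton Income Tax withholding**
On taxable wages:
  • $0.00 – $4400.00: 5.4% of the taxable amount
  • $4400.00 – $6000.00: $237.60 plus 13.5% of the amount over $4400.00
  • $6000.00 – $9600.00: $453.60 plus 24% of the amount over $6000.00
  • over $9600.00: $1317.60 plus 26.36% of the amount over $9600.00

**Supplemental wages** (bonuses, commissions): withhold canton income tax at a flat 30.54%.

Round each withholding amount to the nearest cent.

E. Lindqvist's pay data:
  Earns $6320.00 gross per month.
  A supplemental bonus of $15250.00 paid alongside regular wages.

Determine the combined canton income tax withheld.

$5187.75

Canton Income Tax: taxable = $6320.00
  $453.60 + 24% × ($6320.00 − $6000.00) = $453.60 + 24% × $320.00 = $530.40
Supplemental (30.54% flat on bonus): 30.54% × $15250.00 = $4657.35
Total canton income tax: $530.40 + $4657.35 = $5187.75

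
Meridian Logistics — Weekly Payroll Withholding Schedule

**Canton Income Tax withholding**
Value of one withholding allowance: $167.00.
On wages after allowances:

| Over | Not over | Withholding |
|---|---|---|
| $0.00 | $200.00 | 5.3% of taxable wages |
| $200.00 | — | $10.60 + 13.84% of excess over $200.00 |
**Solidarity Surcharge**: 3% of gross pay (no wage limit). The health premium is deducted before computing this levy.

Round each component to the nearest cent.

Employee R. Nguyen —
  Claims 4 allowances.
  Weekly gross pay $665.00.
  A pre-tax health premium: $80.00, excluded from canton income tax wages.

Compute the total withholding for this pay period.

$17.55

Canton Income Tax: taxable = $665.00 − $80.00 − 4×$167.00 = $-83.00
  Taxable ≤ 0 → $0.00
Solidarity Surcharge: 3% × $585.00 = $17.55
Total: $0.00 + $17.55 = $17.55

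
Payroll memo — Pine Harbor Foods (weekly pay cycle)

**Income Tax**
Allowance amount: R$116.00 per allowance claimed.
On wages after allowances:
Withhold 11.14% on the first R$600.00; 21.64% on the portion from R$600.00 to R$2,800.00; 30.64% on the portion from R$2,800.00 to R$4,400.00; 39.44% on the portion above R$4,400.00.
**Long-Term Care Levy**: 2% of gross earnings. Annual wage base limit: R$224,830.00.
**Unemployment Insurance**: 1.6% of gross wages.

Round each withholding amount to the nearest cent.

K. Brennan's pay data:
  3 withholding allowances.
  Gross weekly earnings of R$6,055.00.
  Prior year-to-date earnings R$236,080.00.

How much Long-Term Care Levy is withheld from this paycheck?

Long-Term Care Levy: YTD R$236,080.00 ≥ cap R$224,830.00 → R$0.00

R$0.00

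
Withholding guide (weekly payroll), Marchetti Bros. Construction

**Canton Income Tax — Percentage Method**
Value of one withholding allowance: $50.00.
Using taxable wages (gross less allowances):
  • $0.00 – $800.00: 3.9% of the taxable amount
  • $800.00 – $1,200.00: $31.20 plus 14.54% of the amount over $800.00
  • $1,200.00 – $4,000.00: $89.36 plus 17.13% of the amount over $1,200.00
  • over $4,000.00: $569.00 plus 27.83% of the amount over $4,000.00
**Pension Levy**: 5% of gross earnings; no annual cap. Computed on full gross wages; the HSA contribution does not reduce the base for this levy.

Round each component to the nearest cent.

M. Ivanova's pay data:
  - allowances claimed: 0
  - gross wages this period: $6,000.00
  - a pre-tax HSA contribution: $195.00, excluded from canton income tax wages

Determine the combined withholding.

$1,371.33

Canton Income Tax: taxable = $6,000.00 − $195.00 = $5,805.00
  $569.00 + 27.83% × ($5,805.00 − $4,000.00) = $569.00 + 27.83% × $1,805.00 = $1,071.33
Pension Levy: 5% × $6,000.00 = $300.00
Total: $1,071.33 + $300.00 = $1,371.33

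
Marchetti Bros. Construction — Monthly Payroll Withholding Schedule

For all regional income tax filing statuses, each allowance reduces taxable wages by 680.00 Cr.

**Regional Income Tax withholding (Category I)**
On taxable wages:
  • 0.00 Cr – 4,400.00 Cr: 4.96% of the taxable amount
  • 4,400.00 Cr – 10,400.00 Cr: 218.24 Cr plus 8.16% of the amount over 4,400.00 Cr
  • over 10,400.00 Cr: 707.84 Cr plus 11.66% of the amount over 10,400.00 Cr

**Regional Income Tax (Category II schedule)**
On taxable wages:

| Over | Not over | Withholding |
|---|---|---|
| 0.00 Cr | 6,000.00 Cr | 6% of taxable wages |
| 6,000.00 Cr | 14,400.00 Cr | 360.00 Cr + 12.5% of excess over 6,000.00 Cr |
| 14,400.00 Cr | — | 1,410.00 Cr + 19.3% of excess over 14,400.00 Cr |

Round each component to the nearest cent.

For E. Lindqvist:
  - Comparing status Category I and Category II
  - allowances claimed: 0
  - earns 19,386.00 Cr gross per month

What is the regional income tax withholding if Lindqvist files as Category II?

2,372.30 Cr

Regional Income Tax (Category II): taxable = 19,386.00 Cr
  1,410.00 Cr + 19.3% × (19,386.00 Cr − 14,400.00 Cr) = 1,410.00 Cr + 19.3% × 4,986.00 Cr = 2,372.30 Cr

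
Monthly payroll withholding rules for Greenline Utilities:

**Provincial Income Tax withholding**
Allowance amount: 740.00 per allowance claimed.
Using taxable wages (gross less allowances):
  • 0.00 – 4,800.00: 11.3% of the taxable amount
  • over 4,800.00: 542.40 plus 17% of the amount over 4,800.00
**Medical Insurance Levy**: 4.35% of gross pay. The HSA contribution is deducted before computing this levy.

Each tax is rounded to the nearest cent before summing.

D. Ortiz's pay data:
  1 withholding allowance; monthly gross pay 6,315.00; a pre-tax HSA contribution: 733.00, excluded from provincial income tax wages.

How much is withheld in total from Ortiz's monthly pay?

Provincial Income Tax: taxable = 6,315.00 − 733.00 − 1×740.00 = 4,842.00
  542.40 + 17% × (4,842.00 − 4,800.00) = 542.40 + 17% × 42.00 = 549.54
Medical Insurance Levy: 4.35% × 5,582.00 = 242.82
Total: 549.54 + 242.82 = 792.36

792.36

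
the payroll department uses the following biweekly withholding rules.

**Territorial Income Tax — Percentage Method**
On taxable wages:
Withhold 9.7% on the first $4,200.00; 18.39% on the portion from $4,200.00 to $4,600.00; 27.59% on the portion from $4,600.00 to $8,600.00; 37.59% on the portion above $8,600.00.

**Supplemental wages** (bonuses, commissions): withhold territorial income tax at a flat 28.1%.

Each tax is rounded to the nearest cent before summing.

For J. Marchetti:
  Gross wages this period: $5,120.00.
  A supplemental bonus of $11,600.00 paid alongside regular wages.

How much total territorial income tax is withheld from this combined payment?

Territorial Income Tax: taxable = $5,120.00
  $480.96 + 27.59% × ($5,120.00 − $4,600.00) = $480.96 + 27.59% × $520.00 = $624.43
Supplemental (28.1% flat on bonus): 28.1% × $11,600.00 = $3,259.60
Total territorial income tax: $624.43 + $3,259.60 = $3,884.03

$3,884.03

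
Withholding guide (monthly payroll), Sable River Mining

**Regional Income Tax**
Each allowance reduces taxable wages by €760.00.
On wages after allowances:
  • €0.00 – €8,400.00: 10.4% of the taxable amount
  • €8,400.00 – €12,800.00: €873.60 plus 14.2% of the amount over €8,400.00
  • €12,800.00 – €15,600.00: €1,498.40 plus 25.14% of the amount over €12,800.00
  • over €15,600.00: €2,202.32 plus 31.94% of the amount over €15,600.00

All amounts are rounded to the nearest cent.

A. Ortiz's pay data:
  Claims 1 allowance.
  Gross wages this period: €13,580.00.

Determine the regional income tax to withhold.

€1,503.43

Regional Income Tax: taxable = €13,580.00 − 1×€760.00 = €12,820.00
  €1,498.40 + 25.14% × (€12,820.00 − €12,800.00) = €1,498.40 + 25.14% × €20.00 = €1,503.43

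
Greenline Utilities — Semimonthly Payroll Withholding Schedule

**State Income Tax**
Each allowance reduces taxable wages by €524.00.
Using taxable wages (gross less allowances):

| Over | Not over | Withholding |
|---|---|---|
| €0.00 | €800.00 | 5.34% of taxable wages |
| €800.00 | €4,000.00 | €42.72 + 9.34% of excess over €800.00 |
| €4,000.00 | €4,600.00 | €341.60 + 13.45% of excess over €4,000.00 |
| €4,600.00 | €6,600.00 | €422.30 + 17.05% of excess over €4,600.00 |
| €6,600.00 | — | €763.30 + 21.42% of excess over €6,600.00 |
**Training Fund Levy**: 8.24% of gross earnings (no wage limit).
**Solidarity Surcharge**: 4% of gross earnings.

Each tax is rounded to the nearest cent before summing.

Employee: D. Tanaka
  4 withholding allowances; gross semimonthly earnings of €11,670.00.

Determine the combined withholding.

€2,828.74

State Income Tax: taxable = €11,670.00 − 4×€524.00 = €9,574.00
  €763.30 + 21.42% × (€9,574.00 − €6,600.00) = €763.30 + 21.42% × €2,974.00 = €1,400.33
Training Fund Levy: 8.24% × €11,670.00 = €961.61
Solidarity Surcharge: 4% × €11,670.00 = €466.80
Total: €1,400.33 + €961.61 + €466.80 = €2,828.74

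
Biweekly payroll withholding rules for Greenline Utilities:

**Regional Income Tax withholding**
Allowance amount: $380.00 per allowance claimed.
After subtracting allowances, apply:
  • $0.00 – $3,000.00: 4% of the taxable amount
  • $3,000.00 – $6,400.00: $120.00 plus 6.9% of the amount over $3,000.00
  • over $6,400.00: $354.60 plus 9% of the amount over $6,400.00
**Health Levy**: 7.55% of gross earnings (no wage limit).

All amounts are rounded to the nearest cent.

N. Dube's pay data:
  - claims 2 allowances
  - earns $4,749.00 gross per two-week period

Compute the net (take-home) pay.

$4,202.21

Regional Income Tax: taxable = $4,749.00 − 2×$380.00 = $3,989.00
  $120.00 + 6.9% × ($3,989.00 − $3,000.00) = $120.00 + 6.9% × $989.00 = $188.24
Health Levy: 7.55% × $4,749.00 = $358.55
Total withheld: $188.24 + $358.55 = $546.79
Net pay: $4,749.00 − $546.79 = $4,202.21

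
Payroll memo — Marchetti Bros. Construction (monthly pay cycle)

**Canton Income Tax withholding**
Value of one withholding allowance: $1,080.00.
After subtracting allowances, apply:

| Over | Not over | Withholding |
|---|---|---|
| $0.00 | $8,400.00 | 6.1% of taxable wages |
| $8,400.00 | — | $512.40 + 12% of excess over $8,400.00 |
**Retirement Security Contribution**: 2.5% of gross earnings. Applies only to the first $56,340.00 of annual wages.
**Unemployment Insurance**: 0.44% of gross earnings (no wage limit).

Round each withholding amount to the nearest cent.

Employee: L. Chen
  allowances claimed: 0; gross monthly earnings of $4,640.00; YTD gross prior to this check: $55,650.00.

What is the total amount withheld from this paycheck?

Canton Income Tax: taxable = $4,640.00
  6.1% × $4,640.00 = $283.04
Retirement Security Contribution: cap $56,340.00 − YTD $55,650.00 = $690.00 subject; 2.5% × $690.00 = $17.25
Unemployment Insurance: 0.44% × $4,640.00 = $20.42
Total: $283.04 + $17.25 + $20.42 = $320.71

$320.71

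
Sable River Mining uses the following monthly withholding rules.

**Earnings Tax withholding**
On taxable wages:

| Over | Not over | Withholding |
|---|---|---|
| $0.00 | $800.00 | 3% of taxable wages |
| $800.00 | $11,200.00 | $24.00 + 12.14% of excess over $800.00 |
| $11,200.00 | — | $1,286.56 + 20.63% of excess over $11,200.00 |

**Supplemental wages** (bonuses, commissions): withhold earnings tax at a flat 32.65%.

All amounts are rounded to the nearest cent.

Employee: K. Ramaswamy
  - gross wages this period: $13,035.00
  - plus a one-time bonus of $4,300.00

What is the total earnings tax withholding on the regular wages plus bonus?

$3,069.07

Earnings Tax: taxable = $13,035.00
  $1,286.56 + 20.63% × ($13,035.00 − $11,200.00) = $1,286.56 + 20.63% × $1,835.00 = $1,665.12
Supplemental (32.65% flat on bonus): 32.65% × $4,300.00 = $1,403.95
Total earnings tax: $1,665.12 + $1,403.95 = $3,069.07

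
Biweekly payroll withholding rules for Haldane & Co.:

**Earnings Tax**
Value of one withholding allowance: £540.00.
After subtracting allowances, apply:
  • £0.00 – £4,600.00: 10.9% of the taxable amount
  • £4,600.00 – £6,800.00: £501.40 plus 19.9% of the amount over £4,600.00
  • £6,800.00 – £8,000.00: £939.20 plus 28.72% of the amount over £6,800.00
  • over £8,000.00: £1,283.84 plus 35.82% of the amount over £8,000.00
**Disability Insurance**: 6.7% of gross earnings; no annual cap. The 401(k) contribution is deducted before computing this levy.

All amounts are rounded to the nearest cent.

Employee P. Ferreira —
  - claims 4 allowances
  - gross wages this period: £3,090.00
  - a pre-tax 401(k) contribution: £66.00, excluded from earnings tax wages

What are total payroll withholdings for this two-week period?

Earnings Tax: taxable = £3,090.00 − £66.00 − 4×£540.00 = £864.00
  10.9% × £864.00 = £94.18
Disability Insurance: 6.7% × £3,024.00 = £202.61
Total: £94.18 + £202.61 = £296.79

£296.79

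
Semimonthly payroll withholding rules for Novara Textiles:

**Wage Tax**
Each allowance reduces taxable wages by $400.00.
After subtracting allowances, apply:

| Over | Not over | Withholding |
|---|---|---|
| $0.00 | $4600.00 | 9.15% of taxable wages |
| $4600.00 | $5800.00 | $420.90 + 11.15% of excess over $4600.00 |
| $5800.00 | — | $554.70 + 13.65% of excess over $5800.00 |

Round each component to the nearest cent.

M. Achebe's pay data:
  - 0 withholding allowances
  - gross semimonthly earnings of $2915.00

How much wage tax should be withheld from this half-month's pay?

$266.72

Wage Tax: taxable = $2915.00
  9.15% × $2915.00 = $266.72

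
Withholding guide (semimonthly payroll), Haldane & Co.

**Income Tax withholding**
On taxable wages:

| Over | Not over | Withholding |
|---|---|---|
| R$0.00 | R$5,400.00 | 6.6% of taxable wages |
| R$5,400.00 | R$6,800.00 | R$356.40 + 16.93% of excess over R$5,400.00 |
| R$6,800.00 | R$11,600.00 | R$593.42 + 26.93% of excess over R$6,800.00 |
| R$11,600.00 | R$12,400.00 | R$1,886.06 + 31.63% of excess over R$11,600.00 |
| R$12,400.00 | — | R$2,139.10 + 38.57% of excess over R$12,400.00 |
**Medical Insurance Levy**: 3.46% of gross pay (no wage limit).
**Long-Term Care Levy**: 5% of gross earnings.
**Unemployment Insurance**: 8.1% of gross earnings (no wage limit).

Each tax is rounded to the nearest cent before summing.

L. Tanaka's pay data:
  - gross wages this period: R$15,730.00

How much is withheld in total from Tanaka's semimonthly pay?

Income Tax: taxable = R$15,730.00
  R$2,139.10 + 38.57% × (R$15,730.00 − R$12,400.00) = R$2,139.10 + 38.57% × R$3,330.00 = R$3,423.48
Medical Insurance Levy: 3.46% × R$15,730.00 = R$544.26
Long-Term Care Levy: 5% × R$15,730.00 = R$786.50
Unemployment Insurance: 8.1% × R$15,730.00 = R$1,274.13
Total: R$3,423.48 + R$544.26 + R$786.50 + R$1,274.13 = R$6,028.37

R$6,028.37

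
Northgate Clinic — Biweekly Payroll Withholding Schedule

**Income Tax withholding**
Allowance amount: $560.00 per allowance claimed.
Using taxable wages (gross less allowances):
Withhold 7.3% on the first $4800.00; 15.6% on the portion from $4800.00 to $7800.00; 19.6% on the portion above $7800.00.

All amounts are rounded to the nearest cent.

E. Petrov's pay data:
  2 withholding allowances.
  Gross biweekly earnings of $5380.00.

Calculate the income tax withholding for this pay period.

$310.98

Income Tax: taxable = $5380.00 − 2×$560.00 = $4260.00
  7.3% × $4260.00 = $310.98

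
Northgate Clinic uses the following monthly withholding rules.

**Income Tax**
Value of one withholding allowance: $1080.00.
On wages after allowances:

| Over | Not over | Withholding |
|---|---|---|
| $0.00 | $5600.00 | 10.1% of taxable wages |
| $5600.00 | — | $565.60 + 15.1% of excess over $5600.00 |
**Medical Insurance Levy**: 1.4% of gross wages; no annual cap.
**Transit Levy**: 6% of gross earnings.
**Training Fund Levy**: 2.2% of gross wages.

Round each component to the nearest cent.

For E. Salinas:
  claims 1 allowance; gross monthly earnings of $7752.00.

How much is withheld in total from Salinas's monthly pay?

$1471.66

Income Tax: taxable = $7752.00 − 1×$1080.00 = $6672.00
  $565.60 + 15.1% × ($6672.00 − $5600.00) = $565.60 + 15.1% × $1072.00 = $727.47
Medical Insurance Levy: 1.4% × $7752.00 = $108.53
Transit Levy: 6% × $7752.00 = $465.12
Training Fund Levy: 2.2% × $7752.00 = $170.54
Total: $727.47 + $108.53 + $465.12 + $170.54 = $1471.66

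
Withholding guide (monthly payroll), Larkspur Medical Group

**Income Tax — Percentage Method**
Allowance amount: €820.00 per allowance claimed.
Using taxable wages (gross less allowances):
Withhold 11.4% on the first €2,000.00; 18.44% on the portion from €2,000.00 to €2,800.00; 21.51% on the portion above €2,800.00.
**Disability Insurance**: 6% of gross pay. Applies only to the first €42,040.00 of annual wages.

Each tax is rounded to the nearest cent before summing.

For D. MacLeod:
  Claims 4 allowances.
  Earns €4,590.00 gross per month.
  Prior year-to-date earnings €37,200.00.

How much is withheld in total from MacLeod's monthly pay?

Income Tax: taxable = €4,590.00 − 4×€820.00 = €1,310.00
  11.4% × €1,310.00 = €149.34
Disability Insurance: 6% × €4,590.00 = €275.40
Total: €149.34 + €275.40 = €424.74

€424.74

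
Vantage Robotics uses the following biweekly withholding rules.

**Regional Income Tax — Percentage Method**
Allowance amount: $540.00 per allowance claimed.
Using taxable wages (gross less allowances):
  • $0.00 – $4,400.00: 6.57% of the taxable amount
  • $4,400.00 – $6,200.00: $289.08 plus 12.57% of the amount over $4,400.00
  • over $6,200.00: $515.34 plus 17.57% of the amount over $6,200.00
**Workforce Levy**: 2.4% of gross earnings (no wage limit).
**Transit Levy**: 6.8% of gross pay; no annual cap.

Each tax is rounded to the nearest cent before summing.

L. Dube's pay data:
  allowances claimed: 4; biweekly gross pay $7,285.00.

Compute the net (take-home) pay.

$6,234.57

Regional Income Tax: taxable = $7,285.00 − 4×$540.00 = $5,125.00
  $289.08 + 12.57% × ($5,125.00 − $4,400.00) = $289.08 + 12.57% × $725.00 = $380.21
Workforce Levy: 2.4% × $7,285.00 = $174.84
Transit Levy: 6.8% × $7,285.00 = $495.38
Total withheld: $380.21 + $174.84 + $495.38 = $1,050.43
Net pay: $7,285.00 − $1,050.43 = $6,234.57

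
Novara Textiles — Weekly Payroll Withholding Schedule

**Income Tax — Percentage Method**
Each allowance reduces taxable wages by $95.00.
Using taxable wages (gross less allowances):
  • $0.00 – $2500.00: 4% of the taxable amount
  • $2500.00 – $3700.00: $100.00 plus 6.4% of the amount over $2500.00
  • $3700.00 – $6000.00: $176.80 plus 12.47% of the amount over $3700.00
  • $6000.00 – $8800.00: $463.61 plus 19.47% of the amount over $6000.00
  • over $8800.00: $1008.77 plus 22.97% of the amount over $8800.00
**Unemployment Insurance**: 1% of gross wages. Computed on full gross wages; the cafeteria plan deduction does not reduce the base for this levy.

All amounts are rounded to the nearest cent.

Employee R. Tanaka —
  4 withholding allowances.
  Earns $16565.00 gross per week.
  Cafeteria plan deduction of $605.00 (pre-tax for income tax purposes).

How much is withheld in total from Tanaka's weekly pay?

$2731.79

Income Tax: taxable = $16565.00 − $605.00 − 4×$95.00 = $15580.00
  $1008.77 + 22.97% × ($15580.00 − $8800.00) = $1008.77 + 22.97% × $6780.00 = $2566.14
Unemployment Insurance: 1% × $16565.00 = $165.65
Total: $2566.14 + $165.65 = $2731.79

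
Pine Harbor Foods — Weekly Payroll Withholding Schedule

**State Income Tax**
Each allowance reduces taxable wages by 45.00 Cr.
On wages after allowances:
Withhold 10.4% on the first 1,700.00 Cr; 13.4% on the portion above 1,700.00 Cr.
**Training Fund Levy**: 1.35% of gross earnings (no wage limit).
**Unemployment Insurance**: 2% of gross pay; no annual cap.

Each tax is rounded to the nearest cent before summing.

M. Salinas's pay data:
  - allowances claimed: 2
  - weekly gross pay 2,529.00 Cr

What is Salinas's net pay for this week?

2,168.45 Cr

State Income Tax: taxable = 2,529.00 Cr − 2×45.00 Cr = 2,439.00 Cr
  176.80 Cr + 13.4% × (2,439.00 Cr − 1,700.00 Cr) = 176.80 Cr + 13.4% × 739.00 Cr = 275.83 Cr
Training Fund Levy: 1.35% × 2,529.00 Cr = 34.14 Cr
Unemployment Insurance: 2% × 2,529.00 Cr = 50.58 Cr
Total withheld: 275.83 Cr + 34.14 Cr + 50.58 Cr = 360.55 Cr
Net pay: 2,529.00 Cr − 360.55 Cr = 2,168.45 Cr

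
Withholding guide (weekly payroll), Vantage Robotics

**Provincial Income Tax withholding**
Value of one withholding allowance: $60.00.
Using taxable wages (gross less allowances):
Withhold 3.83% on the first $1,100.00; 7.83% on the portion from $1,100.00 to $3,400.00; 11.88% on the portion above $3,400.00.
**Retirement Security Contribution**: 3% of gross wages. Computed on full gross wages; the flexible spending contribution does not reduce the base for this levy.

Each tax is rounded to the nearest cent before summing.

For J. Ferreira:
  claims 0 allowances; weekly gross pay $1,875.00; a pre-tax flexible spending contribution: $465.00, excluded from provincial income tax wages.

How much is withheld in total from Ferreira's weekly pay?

Provincial Income Tax: taxable = $1,875.00 − $465.00 = $1,410.00
  $42.13 + 7.83% × ($1,410.00 − $1,100.00) = $42.13 + 7.83% × $310.00 = $66.40
Retirement Security Contribution: 3% × $1,875.00 = $56.25
Total: $66.40 + $56.25 = $122.65

$122.65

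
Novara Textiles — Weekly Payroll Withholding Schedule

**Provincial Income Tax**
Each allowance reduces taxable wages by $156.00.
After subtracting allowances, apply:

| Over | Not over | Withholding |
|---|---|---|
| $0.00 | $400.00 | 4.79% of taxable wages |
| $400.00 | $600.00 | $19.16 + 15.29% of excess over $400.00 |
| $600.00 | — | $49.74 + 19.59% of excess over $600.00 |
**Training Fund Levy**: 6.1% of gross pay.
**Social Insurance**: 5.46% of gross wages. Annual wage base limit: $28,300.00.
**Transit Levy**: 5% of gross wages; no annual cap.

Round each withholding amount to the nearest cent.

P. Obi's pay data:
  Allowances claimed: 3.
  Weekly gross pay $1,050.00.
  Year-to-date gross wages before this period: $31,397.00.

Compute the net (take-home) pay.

$886.46

Provincial Income Tax: taxable = $1,050.00 − 3×$156.00 = $582.00
  $19.16 + 15.29% × ($582.00 − $400.00) = $19.16 + 15.29% × $182.00 = $46.99
Training Fund Levy: 6.1% × $1,050.00 = $64.05
Social Insurance: YTD $31,397.00 ≥ cap $28,300.00 → $0.00
Transit Levy: 5% × $1,050.00 = $52.50
Total withheld: $46.99 + $64.05 + $0.00 + $52.50 = $163.54
Net pay: $1,050.00 − $163.54 = $886.46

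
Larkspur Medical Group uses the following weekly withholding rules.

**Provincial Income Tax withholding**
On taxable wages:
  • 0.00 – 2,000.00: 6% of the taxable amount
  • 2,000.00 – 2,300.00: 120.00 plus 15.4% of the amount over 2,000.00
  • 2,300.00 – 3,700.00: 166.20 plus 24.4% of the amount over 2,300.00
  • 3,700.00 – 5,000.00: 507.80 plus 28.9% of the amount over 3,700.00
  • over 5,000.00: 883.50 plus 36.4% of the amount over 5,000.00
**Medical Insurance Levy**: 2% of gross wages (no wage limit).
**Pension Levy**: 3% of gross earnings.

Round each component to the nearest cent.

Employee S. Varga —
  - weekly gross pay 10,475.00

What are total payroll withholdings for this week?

Provincial Income Tax: taxable = 10,475.00
  883.50 + 36.4% × (10,475.00 − 5,000.00) = 883.50 + 36.4% × 5,475.00 = 2,876.40
Medical Insurance Levy: 2% × 10,475.00 = 209.50
Pension Levy: 3% × 10,475.00 = 314.25
Total: 2,876.40 + 209.50 + 314.25 = 3,400.15

3,400.15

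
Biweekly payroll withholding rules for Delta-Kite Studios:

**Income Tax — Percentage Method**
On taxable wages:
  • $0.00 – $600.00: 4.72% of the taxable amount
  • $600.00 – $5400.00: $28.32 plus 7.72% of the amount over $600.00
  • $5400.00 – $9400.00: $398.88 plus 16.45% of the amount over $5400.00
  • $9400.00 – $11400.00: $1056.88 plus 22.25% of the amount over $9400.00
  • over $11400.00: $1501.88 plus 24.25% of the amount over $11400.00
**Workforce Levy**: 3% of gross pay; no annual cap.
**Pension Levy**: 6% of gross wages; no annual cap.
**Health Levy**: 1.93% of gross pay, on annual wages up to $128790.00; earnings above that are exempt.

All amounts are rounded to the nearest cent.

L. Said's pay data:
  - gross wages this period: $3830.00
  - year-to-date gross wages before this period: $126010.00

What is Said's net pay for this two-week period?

$3153.97

Income Tax: taxable = $3830.00
  $28.32 + 7.72% × ($3830.00 − $600.00) = $28.32 + 7.72% × $3230.00 = $277.68
Workforce Levy: 3% × $3830.00 = $114.90
Pension Levy: 6% × $3830.00 = $229.80
Health Levy: cap $128790.00 − YTD $126010.00 = $2780.00 subject; 1.93% × $2780.00 = $53.65
Total withheld: $277.68 + $114.90 + $229.80 + $53.65 = $676.03
Net pay: $3830.00 − $676.03 = $3153.97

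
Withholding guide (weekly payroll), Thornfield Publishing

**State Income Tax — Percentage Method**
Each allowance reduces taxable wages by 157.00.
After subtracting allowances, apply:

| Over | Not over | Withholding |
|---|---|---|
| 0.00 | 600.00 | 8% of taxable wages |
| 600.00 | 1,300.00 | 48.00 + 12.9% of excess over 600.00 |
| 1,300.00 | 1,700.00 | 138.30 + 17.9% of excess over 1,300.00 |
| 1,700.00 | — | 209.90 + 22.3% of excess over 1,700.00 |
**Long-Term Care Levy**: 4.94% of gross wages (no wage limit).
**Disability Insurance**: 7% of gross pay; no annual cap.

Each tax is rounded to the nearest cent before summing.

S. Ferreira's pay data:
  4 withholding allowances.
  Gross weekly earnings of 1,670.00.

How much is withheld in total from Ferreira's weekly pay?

304.42

State Income Tax: taxable = 1,670.00 − 4×157.00 = 1,042.00
  48.00 + 12.9% × (1,042.00 − 600.00) = 48.00 + 12.9% × 442.00 = 105.02
Long-Term Care Levy: 4.94% × 1,670.00 = 82.50
Disability Insurance: 7% × 1,670.00 = 116.90
Total: 105.02 + 82.50 + 116.90 = 304.42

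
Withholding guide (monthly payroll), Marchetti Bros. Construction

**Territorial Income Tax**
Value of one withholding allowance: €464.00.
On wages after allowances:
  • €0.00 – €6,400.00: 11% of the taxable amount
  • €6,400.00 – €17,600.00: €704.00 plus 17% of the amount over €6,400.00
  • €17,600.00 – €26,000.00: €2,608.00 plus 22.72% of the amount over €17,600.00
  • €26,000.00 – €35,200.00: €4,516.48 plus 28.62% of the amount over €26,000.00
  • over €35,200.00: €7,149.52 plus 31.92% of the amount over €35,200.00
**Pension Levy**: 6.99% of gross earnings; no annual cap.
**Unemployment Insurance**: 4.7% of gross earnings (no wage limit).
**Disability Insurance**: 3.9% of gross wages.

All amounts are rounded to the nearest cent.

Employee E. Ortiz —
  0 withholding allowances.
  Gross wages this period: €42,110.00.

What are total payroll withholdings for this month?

€15,920.14

Territorial Income Tax: taxable = €42,110.00
  €7,149.52 + 31.92% × (€42,110.00 − €35,200.00) = €7,149.52 + 31.92% × €6,910.00 = €9,355.19
Pension Levy: 6.99% × €42,110.00 = €2,943.49
Unemployment Insurance: 4.7% × €42,110.00 = €1,979.17
Disability Insurance: 3.9% × €42,110.00 = €1,642.29
Total: €9,355.19 + €2,943.49 + €1,979.17 + €1,642.29 = €15,920.14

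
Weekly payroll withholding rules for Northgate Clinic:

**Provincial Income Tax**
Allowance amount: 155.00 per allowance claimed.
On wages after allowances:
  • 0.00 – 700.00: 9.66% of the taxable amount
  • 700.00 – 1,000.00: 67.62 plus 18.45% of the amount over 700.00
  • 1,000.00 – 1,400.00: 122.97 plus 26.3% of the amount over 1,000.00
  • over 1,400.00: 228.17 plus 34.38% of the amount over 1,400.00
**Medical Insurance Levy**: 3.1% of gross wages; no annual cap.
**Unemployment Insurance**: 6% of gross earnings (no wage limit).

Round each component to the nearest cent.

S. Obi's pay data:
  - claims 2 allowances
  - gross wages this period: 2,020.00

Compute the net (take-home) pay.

Provincial Income Tax: taxable = 2,020.00 − 2×155.00 = 1,710.00
  228.17 + 34.38% × (1,710.00 − 1,400.00) = 228.17 + 34.38% × 310.00 = 334.75
Medical Insurance Levy: 3.1% × 2,020.00 = 62.62
Unemployment Insurance: 6% × 2,020.00 = 121.20
Total withheld: 334.75 + 62.62 + 121.20 = 518.57
Net pay: 2,020.00 − 518.57 = 1,501.43

1,501.43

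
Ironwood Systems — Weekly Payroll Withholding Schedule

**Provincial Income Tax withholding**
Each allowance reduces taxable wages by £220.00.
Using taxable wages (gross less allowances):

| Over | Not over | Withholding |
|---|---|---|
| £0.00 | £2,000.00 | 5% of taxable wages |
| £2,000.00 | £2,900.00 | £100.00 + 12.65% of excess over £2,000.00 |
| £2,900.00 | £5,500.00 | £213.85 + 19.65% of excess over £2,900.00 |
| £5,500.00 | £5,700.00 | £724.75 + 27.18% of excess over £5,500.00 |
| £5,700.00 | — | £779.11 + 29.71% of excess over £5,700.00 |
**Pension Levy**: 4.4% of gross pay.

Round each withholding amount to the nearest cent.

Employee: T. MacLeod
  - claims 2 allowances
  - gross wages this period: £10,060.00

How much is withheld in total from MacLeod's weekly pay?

Provincial Income Tax: taxable = £10,060.00 − 2×£220.00 = £9,620.00
  £779.11 + 29.71% × (£9,620.00 − £5,700.00) = £779.11 + 29.71% × £3,920.00 = £1,943.74
Pension Levy: 4.4% × £10,060.00 = £442.64
Total: £1,943.74 + £442.64 = £2,386.38

£2,386.38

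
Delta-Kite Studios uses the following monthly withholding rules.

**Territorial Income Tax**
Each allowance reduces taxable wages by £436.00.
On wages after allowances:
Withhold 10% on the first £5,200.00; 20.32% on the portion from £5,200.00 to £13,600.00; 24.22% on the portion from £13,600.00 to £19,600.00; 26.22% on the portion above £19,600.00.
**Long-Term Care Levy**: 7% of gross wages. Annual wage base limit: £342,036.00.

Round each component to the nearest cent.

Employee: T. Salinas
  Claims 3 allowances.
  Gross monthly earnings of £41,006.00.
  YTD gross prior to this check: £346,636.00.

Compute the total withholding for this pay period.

Territorial Income Tax: taxable = £41,006.00 − 3×£436.00 = £39,698.00
  £3,680.08 + 26.22% × (£39,698.00 − £19,600.00) = £3,680.08 + 26.22% × £20,098.00 = £8,949.78
Long-Term Care Levy: YTD £346,636.00 ≥ cap £342,036.00 → £0.00
Total: £8,949.78 + £0.00 = £8,949.78

£8,949.78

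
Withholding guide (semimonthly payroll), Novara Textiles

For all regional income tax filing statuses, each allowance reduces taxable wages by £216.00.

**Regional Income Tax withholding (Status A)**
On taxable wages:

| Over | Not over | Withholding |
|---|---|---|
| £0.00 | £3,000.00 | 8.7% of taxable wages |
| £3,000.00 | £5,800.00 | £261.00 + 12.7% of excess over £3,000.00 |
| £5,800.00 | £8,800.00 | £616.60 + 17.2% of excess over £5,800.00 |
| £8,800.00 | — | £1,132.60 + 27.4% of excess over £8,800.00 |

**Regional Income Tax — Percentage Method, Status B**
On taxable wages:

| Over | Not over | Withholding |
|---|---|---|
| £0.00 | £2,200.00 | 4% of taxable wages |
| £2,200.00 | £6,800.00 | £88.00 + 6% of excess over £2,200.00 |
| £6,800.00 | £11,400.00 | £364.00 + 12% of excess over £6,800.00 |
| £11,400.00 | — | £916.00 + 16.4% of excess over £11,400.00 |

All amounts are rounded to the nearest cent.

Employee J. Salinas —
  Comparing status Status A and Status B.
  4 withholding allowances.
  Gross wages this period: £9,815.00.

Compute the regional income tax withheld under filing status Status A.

£1,173.97

Regional Income Tax (Status A): taxable = £9,815.00 − 4×£216.00 = £8,951.00
  £1,132.60 + 27.4% × (£8,951.00 − £8,800.00) = £1,132.60 + 27.4% × £151.00 = £1,173.97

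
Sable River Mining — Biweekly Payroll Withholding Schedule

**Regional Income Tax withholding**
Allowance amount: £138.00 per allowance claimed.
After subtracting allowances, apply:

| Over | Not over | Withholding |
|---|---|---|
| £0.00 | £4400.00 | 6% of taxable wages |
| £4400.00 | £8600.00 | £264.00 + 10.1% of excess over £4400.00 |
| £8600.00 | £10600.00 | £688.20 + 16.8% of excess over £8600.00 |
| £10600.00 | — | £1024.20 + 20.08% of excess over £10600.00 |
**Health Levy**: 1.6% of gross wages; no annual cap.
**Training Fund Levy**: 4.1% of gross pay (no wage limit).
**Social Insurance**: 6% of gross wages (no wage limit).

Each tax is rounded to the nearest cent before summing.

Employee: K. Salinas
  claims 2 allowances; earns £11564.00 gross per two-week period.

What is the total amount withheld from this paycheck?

£2515.33

Regional Income Tax: taxable = £11564.00 − 2×£138.00 = £11288.00
  £1024.20 + 20.08% × (£11288.00 − £10600.00) = £1024.20 + 20.08% × £688.00 = £1162.35
Health Levy: 1.6% × £11564.00 = £185.02
Training Fund Levy: 4.1% × £11564.00 = £474.12
Social Insurance: 6% × £11564.00 = £693.84
Total: £1162.35 + £185.02 + £474.12 + £693.84 = £2515.33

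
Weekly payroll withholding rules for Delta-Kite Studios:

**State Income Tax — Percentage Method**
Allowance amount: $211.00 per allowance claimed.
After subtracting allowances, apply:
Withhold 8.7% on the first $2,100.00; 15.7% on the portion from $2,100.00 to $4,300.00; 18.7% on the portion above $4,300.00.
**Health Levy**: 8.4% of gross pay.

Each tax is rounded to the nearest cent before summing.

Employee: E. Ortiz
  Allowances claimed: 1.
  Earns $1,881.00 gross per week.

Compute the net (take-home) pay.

$1,577.71

State Income Tax: taxable = $1,881.00 − 1×$211.00 = $1,670.00
  8.7% × $1,670.00 = $145.29
Health Levy: 8.4% × $1,881.00 = $158.00
Total withheld: $145.29 + $158.00 = $303.29
Net pay: $1,881.00 − $303.29 = $1,577.71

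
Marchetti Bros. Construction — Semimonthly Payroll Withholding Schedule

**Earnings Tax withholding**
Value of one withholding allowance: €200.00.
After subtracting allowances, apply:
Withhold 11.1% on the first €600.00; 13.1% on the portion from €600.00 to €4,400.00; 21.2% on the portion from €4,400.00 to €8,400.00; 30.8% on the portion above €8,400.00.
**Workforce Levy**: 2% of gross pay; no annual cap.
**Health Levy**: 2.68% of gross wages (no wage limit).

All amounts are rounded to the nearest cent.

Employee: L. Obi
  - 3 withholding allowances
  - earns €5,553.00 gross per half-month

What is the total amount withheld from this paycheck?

Earnings Tax: taxable = €5,553.00 − 3×€200.00 = €4,953.00
  €564.40 + 21.2% × (€4,953.00 − €4,400.00) = €564.40 + 21.2% × €553.00 = €681.64
Workforce Levy: 2% × €5,553.00 = €111.06
Health Levy: 2.68% × €5,553.00 = €148.82
Total: €681.64 + €111.06 + €148.82 = €941.52

€941.52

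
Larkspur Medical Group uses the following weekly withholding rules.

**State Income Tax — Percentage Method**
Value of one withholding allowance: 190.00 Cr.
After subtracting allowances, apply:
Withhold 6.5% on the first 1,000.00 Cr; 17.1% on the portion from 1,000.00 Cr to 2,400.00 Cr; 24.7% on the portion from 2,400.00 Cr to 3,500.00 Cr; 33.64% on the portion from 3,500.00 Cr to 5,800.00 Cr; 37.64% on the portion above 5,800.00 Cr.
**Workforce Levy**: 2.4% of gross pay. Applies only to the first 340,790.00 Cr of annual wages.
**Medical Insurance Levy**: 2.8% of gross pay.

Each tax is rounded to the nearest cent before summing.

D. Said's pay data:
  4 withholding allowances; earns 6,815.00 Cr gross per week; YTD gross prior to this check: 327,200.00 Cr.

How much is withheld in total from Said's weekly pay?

State Income Tax: taxable = 6,815.00 Cr − 4×190.00 Cr = 6,055.00 Cr
  1,349.82 Cr + 37.64% × (6,055.00 Cr − 5,800.00 Cr) = 1,349.82 Cr + 37.64% × 255.00 Cr = 1,445.80 Cr
Workforce Levy: 2.4% × 6,815.00 Cr = 163.56 Cr
Medical Insurance Levy: 2.8% × 6,815.00 Cr = 190.82 Cr
Total: 1,445.80 Cr + 163.56 Cr + 190.82 Cr = 1,800.18 Cr

1,800.18 Cr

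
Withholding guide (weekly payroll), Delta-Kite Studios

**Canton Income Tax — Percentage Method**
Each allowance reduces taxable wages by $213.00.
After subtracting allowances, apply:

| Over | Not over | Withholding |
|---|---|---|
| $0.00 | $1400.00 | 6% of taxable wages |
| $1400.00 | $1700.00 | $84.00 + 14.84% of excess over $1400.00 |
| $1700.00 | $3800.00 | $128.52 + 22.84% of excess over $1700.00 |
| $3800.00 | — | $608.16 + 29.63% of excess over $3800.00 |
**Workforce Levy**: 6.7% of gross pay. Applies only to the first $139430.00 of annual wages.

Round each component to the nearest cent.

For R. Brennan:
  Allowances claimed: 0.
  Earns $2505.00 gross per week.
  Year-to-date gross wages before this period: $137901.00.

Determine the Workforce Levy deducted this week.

$102.44

Workforce Levy: cap $139430.00 − YTD $137901.00 = $1529.00 subject; 6.7% × $1529.00 = $102.44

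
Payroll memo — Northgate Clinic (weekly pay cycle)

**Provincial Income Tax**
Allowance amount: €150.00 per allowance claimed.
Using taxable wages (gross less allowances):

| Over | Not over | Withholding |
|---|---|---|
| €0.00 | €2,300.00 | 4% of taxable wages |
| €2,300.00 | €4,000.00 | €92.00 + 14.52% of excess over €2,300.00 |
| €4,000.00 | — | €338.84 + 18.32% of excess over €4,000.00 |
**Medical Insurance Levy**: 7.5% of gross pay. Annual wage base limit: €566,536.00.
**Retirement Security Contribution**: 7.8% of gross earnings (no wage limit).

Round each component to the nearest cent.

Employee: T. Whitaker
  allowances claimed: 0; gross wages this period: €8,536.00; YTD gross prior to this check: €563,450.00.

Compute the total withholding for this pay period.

Provincial Income Tax: taxable = €8,536.00
  €338.84 + 18.32% × (€8,536.00 − €4,000.00) = €338.84 + 18.32% × €4,536.00 = €1,169.84
Medical Insurance Levy: cap €566,536.00 − YTD €563,450.00 = €3,086.00 subject; 7.5% × €3,086.00 = €231.45
Retirement Security Contribution: 7.8% × €8,536.00 = €665.81
Total: €1,169.84 + €231.45 + €665.81 = €2,067.10

€2,067.10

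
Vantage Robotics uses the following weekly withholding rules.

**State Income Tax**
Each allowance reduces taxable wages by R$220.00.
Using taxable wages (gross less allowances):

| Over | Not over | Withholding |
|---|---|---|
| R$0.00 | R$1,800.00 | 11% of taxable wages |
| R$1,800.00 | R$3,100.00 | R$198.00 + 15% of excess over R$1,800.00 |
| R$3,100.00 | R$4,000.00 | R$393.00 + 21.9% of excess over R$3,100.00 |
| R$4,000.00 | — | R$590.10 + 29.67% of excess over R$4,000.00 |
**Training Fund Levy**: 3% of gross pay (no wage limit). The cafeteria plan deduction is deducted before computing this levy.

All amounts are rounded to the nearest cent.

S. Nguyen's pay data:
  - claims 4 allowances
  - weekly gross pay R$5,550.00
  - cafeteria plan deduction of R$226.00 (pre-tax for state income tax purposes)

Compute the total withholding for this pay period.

State Income Tax: taxable = R$5,550.00 − R$226.00 − 4×R$220.00 = R$4,444.00
  R$590.10 + 29.67% × (R$4,444.00 − R$4,000.00) = R$590.10 + 29.67% × R$444.00 = R$721.83
Training Fund Levy: 3% × R$5,324.00 = R$159.72
Total: R$721.83 + R$159.72 = R$881.55

R$881.55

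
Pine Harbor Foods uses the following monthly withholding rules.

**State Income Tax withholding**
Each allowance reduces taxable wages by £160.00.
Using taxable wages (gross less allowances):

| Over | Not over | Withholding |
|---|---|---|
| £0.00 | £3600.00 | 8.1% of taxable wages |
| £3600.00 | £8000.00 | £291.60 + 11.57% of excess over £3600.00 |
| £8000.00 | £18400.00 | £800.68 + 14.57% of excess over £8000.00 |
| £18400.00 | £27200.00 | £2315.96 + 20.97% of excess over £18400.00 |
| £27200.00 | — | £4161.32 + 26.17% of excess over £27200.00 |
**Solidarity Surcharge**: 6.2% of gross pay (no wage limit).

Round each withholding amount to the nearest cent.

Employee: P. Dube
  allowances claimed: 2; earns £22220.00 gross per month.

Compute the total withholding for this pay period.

£4427.55

State Income Tax: taxable = £22220.00 − 2×£160.00 = £21900.00
  £2315.96 + 20.97% × (£21900.00 − £18400.00) = £2315.96 + 20.97% × £3500.00 = £3049.91
Solidarity Surcharge: 6.2% × £22220.00 = £1377.64
Total: £3049.91 + £1377.64 = £4427.55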